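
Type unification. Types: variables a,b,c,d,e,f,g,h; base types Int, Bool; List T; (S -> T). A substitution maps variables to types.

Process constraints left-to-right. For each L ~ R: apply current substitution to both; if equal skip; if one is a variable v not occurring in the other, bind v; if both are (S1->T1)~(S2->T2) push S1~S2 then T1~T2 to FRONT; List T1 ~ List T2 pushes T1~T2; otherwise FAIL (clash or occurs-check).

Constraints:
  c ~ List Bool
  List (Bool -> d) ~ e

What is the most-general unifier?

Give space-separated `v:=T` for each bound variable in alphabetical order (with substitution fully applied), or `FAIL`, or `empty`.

Answer: c:=List Bool e:=List (Bool -> d)

Derivation:
step 1: unify c ~ List Bool  [subst: {-} | 1 pending]
  bind c := List Bool
step 2: unify List (Bool -> d) ~ e  [subst: {c:=List Bool} | 0 pending]
  bind e := List (Bool -> d)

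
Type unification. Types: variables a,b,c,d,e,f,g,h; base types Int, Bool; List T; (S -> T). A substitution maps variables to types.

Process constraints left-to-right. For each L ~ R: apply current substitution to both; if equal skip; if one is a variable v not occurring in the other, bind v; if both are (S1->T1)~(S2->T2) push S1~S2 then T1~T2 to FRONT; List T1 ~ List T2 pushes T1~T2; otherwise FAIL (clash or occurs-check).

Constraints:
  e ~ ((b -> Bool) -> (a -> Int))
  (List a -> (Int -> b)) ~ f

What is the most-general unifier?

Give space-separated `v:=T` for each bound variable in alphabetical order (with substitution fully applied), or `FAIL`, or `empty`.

Answer: e:=((b -> Bool) -> (a -> Int)) f:=(List a -> (Int -> b))

Derivation:
step 1: unify e ~ ((b -> Bool) -> (a -> Int))  [subst: {-} | 1 pending]
  bind e := ((b -> Bool) -> (a -> Int))
step 2: unify (List a -> (Int -> b)) ~ f  [subst: {e:=((b -> Bool) -> (a -> Int))} | 0 pending]
  bind f := (List a -> (Int -> b))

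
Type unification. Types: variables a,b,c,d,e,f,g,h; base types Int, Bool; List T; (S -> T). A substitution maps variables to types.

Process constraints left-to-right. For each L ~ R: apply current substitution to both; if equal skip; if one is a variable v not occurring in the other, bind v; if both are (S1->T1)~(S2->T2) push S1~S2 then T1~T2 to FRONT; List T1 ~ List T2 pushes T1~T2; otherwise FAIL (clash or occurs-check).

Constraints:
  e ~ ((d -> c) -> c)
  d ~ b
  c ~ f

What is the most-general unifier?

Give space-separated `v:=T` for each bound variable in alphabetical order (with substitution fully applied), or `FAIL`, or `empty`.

Answer: c:=f d:=b e:=((b -> f) -> f)

Derivation:
step 1: unify e ~ ((d -> c) -> c)  [subst: {-} | 2 pending]
  bind e := ((d -> c) -> c)
step 2: unify d ~ b  [subst: {e:=((d -> c) -> c)} | 1 pending]
  bind d := b
step 3: unify c ~ f  [subst: {e:=((d -> c) -> c), d:=b} | 0 pending]
  bind c := f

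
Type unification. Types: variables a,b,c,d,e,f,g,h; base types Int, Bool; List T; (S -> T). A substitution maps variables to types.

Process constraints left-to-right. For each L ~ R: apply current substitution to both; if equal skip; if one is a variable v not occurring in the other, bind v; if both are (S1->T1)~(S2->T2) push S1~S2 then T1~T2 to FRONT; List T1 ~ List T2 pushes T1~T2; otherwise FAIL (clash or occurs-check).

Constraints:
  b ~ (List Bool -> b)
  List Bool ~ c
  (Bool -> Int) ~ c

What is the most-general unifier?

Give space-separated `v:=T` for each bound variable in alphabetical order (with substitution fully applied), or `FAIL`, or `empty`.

Answer: FAIL

Derivation:
step 1: unify b ~ (List Bool -> b)  [subst: {-} | 2 pending]
  occurs-check fail: b in (List Bool -> b)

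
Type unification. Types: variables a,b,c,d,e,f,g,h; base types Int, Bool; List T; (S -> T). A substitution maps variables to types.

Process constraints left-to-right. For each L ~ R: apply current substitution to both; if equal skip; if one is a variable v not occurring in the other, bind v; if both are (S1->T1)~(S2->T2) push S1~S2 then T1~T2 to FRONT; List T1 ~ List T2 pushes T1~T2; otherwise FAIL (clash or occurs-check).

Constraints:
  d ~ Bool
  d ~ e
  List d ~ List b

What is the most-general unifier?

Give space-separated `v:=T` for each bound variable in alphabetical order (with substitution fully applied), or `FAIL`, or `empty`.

step 1: unify d ~ Bool  [subst: {-} | 2 pending]
  bind d := Bool
step 2: unify Bool ~ e  [subst: {d:=Bool} | 1 pending]
  bind e := Bool
step 3: unify List Bool ~ List b  [subst: {d:=Bool, e:=Bool} | 0 pending]
  -> decompose List: push Bool~b
step 4: unify Bool ~ b  [subst: {d:=Bool, e:=Bool} | 0 pending]
  bind b := Bool

Answer: b:=Bool d:=Bool e:=Bool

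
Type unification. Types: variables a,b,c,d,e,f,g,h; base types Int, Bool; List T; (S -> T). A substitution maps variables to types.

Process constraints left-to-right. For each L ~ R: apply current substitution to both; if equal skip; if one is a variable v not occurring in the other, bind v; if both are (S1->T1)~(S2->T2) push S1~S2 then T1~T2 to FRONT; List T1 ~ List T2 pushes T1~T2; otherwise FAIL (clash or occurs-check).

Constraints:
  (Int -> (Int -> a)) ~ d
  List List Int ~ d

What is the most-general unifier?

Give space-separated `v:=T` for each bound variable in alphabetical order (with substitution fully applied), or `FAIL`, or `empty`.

Answer: FAIL

Derivation:
step 1: unify (Int -> (Int -> a)) ~ d  [subst: {-} | 1 pending]
  bind d := (Int -> (Int -> a))
step 2: unify List List Int ~ (Int -> (Int -> a))  [subst: {d:=(Int -> (Int -> a))} | 0 pending]
  clash: List List Int vs (Int -> (Int -> a))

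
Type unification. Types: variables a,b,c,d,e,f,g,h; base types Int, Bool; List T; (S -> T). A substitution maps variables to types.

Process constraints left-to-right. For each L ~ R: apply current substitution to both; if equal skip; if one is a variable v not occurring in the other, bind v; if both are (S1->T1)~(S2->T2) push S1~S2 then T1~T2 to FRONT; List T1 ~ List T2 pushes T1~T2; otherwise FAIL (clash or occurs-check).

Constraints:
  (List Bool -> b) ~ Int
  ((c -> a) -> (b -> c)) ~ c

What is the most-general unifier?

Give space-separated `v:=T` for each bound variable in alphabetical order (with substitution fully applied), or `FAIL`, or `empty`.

step 1: unify (List Bool -> b) ~ Int  [subst: {-} | 1 pending]
  clash: (List Bool -> b) vs Int

Answer: FAIL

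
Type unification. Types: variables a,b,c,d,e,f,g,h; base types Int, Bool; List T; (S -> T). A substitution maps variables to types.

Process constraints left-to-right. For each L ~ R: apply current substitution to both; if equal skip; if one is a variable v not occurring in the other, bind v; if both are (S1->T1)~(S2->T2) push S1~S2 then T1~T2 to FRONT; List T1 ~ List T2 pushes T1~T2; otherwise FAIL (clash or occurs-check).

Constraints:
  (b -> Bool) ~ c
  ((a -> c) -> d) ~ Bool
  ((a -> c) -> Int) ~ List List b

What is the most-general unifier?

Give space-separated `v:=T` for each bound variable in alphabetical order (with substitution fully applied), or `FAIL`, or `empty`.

Answer: FAIL

Derivation:
step 1: unify (b -> Bool) ~ c  [subst: {-} | 2 pending]
  bind c := (b -> Bool)
step 2: unify ((a -> (b -> Bool)) -> d) ~ Bool  [subst: {c:=(b -> Bool)} | 1 pending]
  clash: ((a -> (b -> Bool)) -> d) vs Bool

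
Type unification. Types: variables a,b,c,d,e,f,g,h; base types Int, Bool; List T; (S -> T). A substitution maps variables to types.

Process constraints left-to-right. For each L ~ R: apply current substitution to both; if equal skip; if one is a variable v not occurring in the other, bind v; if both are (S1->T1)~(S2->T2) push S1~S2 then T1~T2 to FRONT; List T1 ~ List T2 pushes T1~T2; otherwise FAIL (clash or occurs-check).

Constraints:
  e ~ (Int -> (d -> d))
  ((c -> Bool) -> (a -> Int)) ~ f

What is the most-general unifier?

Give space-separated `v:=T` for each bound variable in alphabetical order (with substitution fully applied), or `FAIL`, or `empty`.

Answer: e:=(Int -> (d -> d)) f:=((c -> Bool) -> (a -> Int))

Derivation:
step 1: unify e ~ (Int -> (d -> d))  [subst: {-} | 1 pending]
  bind e := (Int -> (d -> d))
step 2: unify ((c -> Bool) -> (a -> Int)) ~ f  [subst: {e:=(Int -> (d -> d))} | 0 pending]
  bind f := ((c -> Bool) -> (a -> Int))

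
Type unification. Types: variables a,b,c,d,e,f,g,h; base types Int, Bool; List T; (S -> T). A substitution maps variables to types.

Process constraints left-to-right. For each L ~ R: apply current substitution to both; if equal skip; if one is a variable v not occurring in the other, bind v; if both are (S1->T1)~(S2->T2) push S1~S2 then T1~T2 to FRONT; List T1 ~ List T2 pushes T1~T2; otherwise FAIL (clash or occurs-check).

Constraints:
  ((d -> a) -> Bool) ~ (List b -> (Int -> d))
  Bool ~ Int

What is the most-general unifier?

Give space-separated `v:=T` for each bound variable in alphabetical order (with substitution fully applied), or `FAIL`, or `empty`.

step 1: unify ((d -> a) -> Bool) ~ (List b -> (Int -> d))  [subst: {-} | 1 pending]
  -> decompose arrow: push (d -> a)~List b, Bool~(Int -> d)
step 2: unify (d -> a) ~ List b  [subst: {-} | 2 pending]
  clash: (d -> a) vs List b

Answer: FAIL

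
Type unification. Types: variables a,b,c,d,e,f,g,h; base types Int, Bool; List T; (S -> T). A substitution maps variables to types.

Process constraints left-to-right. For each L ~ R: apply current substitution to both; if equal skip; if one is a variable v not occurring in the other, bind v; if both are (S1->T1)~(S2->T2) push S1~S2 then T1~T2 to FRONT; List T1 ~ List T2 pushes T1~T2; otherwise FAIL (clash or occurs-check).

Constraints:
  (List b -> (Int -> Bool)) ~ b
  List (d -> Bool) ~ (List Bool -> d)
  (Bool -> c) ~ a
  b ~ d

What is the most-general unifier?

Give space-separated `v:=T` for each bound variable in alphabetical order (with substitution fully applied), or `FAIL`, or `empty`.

Answer: FAIL

Derivation:
step 1: unify (List b -> (Int -> Bool)) ~ b  [subst: {-} | 3 pending]
  occurs-check fail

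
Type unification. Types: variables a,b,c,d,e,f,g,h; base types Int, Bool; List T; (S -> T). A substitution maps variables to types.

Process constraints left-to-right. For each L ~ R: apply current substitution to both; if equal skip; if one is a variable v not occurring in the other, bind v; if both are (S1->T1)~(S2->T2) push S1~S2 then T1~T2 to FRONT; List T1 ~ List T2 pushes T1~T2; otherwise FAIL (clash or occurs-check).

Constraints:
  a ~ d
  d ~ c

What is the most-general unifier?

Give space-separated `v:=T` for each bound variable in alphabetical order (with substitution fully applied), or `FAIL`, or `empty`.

Answer: a:=c d:=c

Derivation:
step 1: unify a ~ d  [subst: {-} | 1 pending]
  bind a := d
step 2: unify d ~ c  [subst: {a:=d} | 0 pending]
  bind d := c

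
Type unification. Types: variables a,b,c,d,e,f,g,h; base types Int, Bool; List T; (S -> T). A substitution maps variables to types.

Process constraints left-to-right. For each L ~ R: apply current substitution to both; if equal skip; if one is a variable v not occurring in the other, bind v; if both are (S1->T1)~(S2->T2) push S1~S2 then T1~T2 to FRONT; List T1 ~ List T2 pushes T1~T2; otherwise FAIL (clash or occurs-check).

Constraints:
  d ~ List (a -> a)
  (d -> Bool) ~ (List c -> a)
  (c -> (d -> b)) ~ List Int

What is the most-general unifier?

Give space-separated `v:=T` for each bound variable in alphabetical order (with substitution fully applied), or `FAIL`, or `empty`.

Answer: FAIL

Derivation:
step 1: unify d ~ List (a -> a)  [subst: {-} | 2 pending]
  bind d := List (a -> a)
step 2: unify (List (a -> a) -> Bool) ~ (List c -> a)  [subst: {d:=List (a -> a)} | 1 pending]
  -> decompose arrow: push List (a -> a)~List c, Bool~a
step 3: unify List (a -> a) ~ List c  [subst: {d:=List (a -> a)} | 2 pending]
  -> decompose List: push (a -> a)~c
step 4: unify (a -> a) ~ c  [subst: {d:=List (a -> a)} | 2 pending]
  bind c := (a -> a)
step 5: unify Bool ~ a  [subst: {d:=List (a -> a), c:=(a -> a)} | 1 pending]
  bind a := Bool
step 6: unify ((Bool -> Bool) -> (List (Bool -> Bool) -> b)) ~ List Int  [subst: {d:=List (a -> a), c:=(a -> a), a:=Bool} | 0 pending]
  clash: ((Bool -> Bool) -> (List (Bool -> Bool) -> b)) vs List Int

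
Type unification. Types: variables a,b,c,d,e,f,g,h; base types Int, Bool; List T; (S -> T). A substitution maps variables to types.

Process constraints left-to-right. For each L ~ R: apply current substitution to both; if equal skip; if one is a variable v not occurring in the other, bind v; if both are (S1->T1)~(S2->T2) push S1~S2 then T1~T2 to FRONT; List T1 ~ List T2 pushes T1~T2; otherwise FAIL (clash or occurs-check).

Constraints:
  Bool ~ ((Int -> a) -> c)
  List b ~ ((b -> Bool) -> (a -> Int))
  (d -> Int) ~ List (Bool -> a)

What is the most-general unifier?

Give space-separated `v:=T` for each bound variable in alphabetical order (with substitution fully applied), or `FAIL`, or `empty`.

Answer: FAIL

Derivation:
step 1: unify Bool ~ ((Int -> a) -> c)  [subst: {-} | 2 pending]
  clash: Bool vs ((Int -> a) -> c)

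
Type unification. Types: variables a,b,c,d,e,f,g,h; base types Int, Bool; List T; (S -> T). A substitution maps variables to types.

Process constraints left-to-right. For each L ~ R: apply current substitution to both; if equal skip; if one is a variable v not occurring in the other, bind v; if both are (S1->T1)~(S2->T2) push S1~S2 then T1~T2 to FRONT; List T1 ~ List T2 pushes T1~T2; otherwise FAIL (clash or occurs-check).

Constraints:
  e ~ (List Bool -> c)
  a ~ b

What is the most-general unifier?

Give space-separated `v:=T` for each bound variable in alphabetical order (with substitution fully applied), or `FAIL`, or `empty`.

step 1: unify e ~ (List Bool -> c)  [subst: {-} | 1 pending]
  bind e := (List Bool -> c)
step 2: unify a ~ b  [subst: {e:=(List Bool -> c)} | 0 pending]
  bind a := b

Answer: a:=b e:=(List Bool -> c)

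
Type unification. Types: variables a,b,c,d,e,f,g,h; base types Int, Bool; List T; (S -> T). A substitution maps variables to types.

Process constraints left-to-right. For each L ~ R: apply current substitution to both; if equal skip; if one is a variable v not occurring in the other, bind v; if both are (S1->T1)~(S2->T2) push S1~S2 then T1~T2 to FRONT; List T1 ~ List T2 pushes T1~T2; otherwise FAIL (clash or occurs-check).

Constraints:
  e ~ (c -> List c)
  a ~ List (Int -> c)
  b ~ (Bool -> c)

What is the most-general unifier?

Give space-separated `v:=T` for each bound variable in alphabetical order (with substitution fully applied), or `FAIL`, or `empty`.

Answer: a:=List (Int -> c) b:=(Bool -> c) e:=(c -> List c)

Derivation:
step 1: unify e ~ (c -> List c)  [subst: {-} | 2 pending]
  bind e := (c -> List c)
step 2: unify a ~ List (Int -> c)  [subst: {e:=(c -> List c)} | 1 pending]
  bind a := List (Int -> c)
step 3: unify b ~ (Bool -> c)  [subst: {e:=(c -> List c), a:=List (Int -> c)} | 0 pending]
  bind b := (Bool -> c)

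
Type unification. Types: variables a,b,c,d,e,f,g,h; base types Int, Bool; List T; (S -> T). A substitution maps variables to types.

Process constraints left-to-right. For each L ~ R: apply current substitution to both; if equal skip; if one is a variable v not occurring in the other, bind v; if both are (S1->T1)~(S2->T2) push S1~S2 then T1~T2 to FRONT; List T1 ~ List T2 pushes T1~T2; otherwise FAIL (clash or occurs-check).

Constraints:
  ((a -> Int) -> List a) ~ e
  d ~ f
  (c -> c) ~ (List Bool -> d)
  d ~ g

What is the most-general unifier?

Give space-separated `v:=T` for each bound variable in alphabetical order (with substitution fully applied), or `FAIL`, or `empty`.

Answer: c:=List Bool d:=List Bool e:=((a -> Int) -> List a) f:=List Bool g:=List Bool

Derivation:
step 1: unify ((a -> Int) -> List a) ~ e  [subst: {-} | 3 pending]
  bind e := ((a -> Int) -> List a)
step 2: unify d ~ f  [subst: {e:=((a -> Int) -> List a)} | 2 pending]
  bind d := f
step 3: unify (c -> c) ~ (List Bool -> f)  [subst: {e:=((a -> Int) -> List a), d:=f} | 1 pending]
  -> decompose arrow: push c~List Bool, c~f
step 4: unify c ~ List Bool  [subst: {e:=((a -> Int) -> List a), d:=f} | 2 pending]
  bind c := List Bool
step 5: unify List Bool ~ f  [subst: {e:=((a -> Int) -> List a), d:=f, c:=List Bool} | 1 pending]
  bind f := List Bool
step 6: unify List Bool ~ g  [subst: {e:=((a -> Int) -> List a), d:=f, c:=List Bool, f:=List Bool} | 0 pending]
  bind g := List Bool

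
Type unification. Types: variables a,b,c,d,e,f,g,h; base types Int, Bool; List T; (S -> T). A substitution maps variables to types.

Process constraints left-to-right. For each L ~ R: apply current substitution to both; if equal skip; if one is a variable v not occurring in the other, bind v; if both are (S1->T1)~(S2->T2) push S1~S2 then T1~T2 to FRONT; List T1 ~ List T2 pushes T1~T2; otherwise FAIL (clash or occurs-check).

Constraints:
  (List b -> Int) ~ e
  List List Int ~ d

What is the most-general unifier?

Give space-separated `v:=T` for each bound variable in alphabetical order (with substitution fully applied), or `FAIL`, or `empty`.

step 1: unify (List b -> Int) ~ e  [subst: {-} | 1 pending]
  bind e := (List b -> Int)
step 2: unify List List Int ~ d  [subst: {e:=(List b -> Int)} | 0 pending]
  bind d := List List Int

Answer: d:=List List Int e:=(List b -> Int)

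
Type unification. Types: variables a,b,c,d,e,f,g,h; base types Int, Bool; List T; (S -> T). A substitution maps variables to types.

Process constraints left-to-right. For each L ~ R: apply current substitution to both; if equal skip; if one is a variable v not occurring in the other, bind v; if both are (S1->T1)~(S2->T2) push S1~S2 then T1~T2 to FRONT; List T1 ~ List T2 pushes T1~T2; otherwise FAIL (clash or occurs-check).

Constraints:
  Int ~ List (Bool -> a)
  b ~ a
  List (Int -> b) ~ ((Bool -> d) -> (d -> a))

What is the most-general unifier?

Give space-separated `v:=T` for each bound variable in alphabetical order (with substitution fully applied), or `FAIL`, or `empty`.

Answer: FAIL

Derivation:
step 1: unify Int ~ List (Bool -> a)  [subst: {-} | 2 pending]
  clash: Int vs List (Bool -> a)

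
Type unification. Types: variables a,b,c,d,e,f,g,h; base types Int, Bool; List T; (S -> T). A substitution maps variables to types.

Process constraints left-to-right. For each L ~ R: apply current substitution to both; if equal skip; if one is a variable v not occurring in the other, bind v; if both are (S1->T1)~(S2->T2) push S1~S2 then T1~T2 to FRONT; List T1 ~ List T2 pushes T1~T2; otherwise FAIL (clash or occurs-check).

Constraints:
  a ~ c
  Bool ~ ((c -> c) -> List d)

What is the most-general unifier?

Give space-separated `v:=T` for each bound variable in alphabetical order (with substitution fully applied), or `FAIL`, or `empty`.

Answer: FAIL

Derivation:
step 1: unify a ~ c  [subst: {-} | 1 pending]
  bind a := c
step 2: unify Bool ~ ((c -> c) -> List d)  [subst: {a:=c} | 0 pending]
  clash: Bool vs ((c -> c) -> List d)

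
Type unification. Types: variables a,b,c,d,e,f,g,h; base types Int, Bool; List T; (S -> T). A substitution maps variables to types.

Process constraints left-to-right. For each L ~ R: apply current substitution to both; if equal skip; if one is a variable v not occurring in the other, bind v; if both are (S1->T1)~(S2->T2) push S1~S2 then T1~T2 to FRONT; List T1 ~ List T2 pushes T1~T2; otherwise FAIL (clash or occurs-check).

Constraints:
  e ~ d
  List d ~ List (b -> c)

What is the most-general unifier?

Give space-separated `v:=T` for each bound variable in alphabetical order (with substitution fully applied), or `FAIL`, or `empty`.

Answer: d:=(b -> c) e:=(b -> c)

Derivation:
step 1: unify e ~ d  [subst: {-} | 1 pending]
  bind e := d
step 2: unify List d ~ List (b -> c)  [subst: {e:=d} | 0 pending]
  -> decompose List: push d~(b -> c)
step 3: unify d ~ (b -> c)  [subst: {e:=d} | 0 pending]
  bind d := (b -> c)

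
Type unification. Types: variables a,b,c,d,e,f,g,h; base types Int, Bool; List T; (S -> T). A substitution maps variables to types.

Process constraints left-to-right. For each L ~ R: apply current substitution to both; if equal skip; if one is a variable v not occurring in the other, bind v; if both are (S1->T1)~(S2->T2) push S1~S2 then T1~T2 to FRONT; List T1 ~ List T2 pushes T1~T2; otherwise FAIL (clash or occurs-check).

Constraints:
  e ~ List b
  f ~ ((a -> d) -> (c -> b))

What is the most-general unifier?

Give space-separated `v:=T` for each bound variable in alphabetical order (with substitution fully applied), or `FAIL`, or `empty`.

Answer: e:=List b f:=((a -> d) -> (c -> b))

Derivation:
step 1: unify e ~ List b  [subst: {-} | 1 pending]
  bind e := List b
step 2: unify f ~ ((a -> d) -> (c -> b))  [subst: {e:=List b} | 0 pending]
  bind f := ((a -> d) -> (c -> b))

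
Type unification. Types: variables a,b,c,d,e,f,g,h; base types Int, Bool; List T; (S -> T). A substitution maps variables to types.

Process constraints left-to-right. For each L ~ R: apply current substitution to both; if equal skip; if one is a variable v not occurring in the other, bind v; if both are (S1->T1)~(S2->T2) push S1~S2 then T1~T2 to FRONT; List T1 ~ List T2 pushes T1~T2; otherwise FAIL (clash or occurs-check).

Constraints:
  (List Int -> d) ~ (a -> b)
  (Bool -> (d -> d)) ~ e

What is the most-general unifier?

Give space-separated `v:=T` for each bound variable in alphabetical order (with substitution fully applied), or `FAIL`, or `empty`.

Answer: a:=List Int d:=b e:=(Bool -> (b -> b))

Derivation:
step 1: unify (List Int -> d) ~ (a -> b)  [subst: {-} | 1 pending]
  -> decompose arrow: push List Int~a, d~b
step 2: unify List Int ~ a  [subst: {-} | 2 pending]
  bind a := List Int
step 3: unify d ~ b  [subst: {a:=List Int} | 1 pending]
  bind d := b
step 4: unify (Bool -> (b -> b)) ~ e  [subst: {a:=List Int, d:=b} | 0 pending]
  bind e := (Bool -> (b -> b))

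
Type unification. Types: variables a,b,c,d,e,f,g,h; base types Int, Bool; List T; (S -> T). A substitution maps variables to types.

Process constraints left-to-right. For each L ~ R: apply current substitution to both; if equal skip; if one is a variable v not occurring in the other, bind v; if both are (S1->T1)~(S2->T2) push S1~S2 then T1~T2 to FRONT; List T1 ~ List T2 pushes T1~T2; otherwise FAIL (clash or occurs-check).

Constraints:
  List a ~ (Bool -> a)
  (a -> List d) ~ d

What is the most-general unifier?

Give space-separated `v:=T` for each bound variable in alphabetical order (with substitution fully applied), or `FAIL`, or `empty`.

step 1: unify List a ~ (Bool -> a)  [subst: {-} | 1 pending]
  clash: List a vs (Bool -> a)

Answer: FAIL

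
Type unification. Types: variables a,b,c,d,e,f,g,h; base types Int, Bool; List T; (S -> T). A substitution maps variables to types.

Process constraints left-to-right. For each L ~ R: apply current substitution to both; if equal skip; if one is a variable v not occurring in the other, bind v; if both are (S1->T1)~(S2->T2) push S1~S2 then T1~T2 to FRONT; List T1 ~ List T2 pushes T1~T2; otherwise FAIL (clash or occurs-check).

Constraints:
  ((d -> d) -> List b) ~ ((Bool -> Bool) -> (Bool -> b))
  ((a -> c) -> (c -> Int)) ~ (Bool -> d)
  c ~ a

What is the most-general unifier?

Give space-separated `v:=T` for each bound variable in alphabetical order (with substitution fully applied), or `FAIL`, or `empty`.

Answer: FAIL

Derivation:
step 1: unify ((d -> d) -> List b) ~ ((Bool -> Bool) -> (Bool -> b))  [subst: {-} | 2 pending]
  -> decompose arrow: push (d -> d)~(Bool -> Bool), List b~(Bool -> b)
step 2: unify (d -> d) ~ (Bool -> Bool)  [subst: {-} | 3 pending]
  -> decompose arrow: push d~Bool, d~Bool
step 3: unify d ~ Bool  [subst: {-} | 4 pending]
  bind d := Bool
step 4: unify Bool ~ Bool  [subst: {d:=Bool} | 3 pending]
  -> identical, skip
step 5: unify List b ~ (Bool -> b)  [subst: {d:=Bool} | 2 pending]
  clash: List b vs (Bool -> b)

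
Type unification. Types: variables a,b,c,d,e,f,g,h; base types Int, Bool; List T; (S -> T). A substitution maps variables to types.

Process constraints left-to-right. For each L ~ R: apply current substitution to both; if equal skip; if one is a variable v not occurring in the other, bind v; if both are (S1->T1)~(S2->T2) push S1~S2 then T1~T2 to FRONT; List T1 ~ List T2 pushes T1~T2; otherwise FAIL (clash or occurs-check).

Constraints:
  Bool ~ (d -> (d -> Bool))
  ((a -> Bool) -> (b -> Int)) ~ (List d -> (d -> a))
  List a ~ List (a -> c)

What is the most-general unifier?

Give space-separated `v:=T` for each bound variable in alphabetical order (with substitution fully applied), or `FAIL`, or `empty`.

step 1: unify Bool ~ (d -> (d -> Bool))  [subst: {-} | 2 pending]
  clash: Bool vs (d -> (d -> Bool))

Answer: FAIL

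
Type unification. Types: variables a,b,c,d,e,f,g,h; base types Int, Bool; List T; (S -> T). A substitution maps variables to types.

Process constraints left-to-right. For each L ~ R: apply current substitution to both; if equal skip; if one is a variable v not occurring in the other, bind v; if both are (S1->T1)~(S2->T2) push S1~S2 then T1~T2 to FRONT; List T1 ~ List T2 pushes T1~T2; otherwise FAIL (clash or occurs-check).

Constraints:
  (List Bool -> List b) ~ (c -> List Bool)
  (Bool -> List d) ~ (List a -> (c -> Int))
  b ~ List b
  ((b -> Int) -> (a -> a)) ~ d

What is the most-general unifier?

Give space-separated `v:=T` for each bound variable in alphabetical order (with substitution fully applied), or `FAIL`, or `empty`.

step 1: unify (List Bool -> List b) ~ (c -> List Bool)  [subst: {-} | 3 pending]
  -> decompose arrow: push List Bool~c, List b~List Bool
step 2: unify List Bool ~ c  [subst: {-} | 4 pending]
  bind c := List Bool
step 3: unify List b ~ List Bool  [subst: {c:=List Bool} | 3 pending]
  -> decompose List: push b~Bool
step 4: unify b ~ Bool  [subst: {c:=List Bool} | 3 pending]
  bind b := Bool
step 5: unify (Bool -> List d) ~ (List a -> (List Bool -> Int))  [subst: {c:=List Bool, b:=Bool} | 2 pending]
  -> decompose arrow: push Bool~List a, List d~(List Bool -> Int)
step 6: unify Bool ~ List a  [subst: {c:=List Bool, b:=Bool} | 3 pending]
  clash: Bool vs List a

Answer: FAIL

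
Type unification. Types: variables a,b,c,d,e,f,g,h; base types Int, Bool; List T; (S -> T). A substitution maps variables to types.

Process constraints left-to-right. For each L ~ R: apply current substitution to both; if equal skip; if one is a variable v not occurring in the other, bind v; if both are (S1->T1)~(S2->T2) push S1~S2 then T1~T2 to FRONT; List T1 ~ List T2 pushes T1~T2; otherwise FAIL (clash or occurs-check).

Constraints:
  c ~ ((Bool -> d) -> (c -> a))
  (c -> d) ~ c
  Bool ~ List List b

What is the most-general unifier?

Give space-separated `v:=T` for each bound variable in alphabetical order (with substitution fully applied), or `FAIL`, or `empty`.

step 1: unify c ~ ((Bool -> d) -> (c -> a))  [subst: {-} | 2 pending]
  occurs-check fail: c in ((Bool -> d) -> (c -> a))

Answer: FAIL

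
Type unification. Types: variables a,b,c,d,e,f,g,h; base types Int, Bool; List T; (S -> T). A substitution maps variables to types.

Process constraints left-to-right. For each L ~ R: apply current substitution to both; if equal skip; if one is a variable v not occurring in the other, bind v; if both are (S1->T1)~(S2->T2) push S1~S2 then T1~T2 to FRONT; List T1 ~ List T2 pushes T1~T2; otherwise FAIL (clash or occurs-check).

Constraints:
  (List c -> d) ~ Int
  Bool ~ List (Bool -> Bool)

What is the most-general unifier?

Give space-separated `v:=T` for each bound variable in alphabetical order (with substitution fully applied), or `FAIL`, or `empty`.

step 1: unify (List c -> d) ~ Int  [subst: {-} | 1 pending]
  clash: (List c -> d) vs Int

Answer: FAIL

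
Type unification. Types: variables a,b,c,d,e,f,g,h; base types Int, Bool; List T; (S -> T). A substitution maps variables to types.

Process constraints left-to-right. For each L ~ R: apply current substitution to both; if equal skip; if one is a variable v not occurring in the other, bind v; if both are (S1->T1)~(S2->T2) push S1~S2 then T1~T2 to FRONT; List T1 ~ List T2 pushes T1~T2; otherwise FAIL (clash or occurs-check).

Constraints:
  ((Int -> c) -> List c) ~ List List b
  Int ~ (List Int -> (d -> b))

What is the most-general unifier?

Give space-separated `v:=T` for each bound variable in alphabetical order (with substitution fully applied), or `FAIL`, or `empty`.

step 1: unify ((Int -> c) -> List c) ~ List List b  [subst: {-} | 1 pending]
  clash: ((Int -> c) -> List c) vs List List b

Answer: FAIL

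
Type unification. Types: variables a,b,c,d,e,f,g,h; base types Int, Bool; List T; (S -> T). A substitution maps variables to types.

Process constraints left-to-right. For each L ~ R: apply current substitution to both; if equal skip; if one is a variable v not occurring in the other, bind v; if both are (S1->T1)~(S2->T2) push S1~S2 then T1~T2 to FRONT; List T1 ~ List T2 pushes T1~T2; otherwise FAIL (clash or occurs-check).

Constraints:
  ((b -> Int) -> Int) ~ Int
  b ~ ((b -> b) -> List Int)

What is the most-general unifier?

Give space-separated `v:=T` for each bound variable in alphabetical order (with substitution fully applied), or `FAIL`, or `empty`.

step 1: unify ((b -> Int) -> Int) ~ Int  [subst: {-} | 1 pending]
  clash: ((b -> Int) -> Int) vs Int

Answer: FAIL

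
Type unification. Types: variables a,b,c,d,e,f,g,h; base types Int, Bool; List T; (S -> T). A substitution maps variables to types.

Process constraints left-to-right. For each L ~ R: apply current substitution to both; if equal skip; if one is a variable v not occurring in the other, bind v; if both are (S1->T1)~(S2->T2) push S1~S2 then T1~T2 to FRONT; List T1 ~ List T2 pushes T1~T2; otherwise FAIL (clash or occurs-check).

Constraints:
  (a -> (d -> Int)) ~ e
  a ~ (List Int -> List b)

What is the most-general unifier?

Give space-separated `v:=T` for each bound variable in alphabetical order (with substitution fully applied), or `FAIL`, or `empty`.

step 1: unify (a -> (d -> Int)) ~ e  [subst: {-} | 1 pending]
  bind e := (a -> (d -> Int))
step 2: unify a ~ (List Int -> List b)  [subst: {e:=(a -> (d -> Int))} | 0 pending]
  bind a := (List Int -> List b)

Answer: a:=(List Int -> List b) e:=((List Int -> List b) -> (d -> Int))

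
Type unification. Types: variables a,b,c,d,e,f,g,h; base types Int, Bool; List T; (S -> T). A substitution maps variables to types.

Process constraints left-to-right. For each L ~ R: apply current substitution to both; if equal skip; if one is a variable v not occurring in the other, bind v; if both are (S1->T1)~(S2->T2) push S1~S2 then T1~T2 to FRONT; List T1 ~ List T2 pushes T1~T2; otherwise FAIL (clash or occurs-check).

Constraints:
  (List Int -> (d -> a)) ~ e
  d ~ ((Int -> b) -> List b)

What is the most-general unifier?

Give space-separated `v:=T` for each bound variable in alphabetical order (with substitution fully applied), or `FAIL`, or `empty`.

Answer: d:=((Int -> b) -> List b) e:=(List Int -> (((Int -> b) -> List b) -> a))

Derivation:
step 1: unify (List Int -> (d -> a)) ~ e  [subst: {-} | 1 pending]
  bind e := (List Int -> (d -> a))
step 2: unify d ~ ((Int -> b) -> List b)  [subst: {e:=(List Int -> (d -> a))} | 0 pending]
  bind d := ((Int -> b) -> List b)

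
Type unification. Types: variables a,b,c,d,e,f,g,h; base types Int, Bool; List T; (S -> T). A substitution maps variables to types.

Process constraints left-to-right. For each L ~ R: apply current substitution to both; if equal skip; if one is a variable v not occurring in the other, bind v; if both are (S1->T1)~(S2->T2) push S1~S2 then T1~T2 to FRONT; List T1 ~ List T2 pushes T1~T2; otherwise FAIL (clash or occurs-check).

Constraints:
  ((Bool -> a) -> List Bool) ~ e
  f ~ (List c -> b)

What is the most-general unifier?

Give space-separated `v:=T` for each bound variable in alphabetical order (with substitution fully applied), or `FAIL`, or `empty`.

step 1: unify ((Bool -> a) -> List Bool) ~ e  [subst: {-} | 1 pending]
  bind e := ((Bool -> a) -> List Bool)
step 2: unify f ~ (List c -> b)  [subst: {e:=((Bool -> a) -> List Bool)} | 0 pending]
  bind f := (List c -> b)

Answer: e:=((Bool -> a) -> List Bool) f:=(List c -> b)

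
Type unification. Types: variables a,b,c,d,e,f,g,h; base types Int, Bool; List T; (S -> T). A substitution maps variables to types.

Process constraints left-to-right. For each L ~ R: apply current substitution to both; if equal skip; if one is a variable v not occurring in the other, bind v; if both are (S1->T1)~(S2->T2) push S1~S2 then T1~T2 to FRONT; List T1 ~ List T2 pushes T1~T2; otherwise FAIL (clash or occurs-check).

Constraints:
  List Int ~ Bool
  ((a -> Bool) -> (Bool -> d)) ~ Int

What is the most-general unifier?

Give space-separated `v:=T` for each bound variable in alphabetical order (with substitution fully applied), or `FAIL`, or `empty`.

Answer: FAIL

Derivation:
step 1: unify List Int ~ Bool  [subst: {-} | 1 pending]
  clash: List Int vs Bool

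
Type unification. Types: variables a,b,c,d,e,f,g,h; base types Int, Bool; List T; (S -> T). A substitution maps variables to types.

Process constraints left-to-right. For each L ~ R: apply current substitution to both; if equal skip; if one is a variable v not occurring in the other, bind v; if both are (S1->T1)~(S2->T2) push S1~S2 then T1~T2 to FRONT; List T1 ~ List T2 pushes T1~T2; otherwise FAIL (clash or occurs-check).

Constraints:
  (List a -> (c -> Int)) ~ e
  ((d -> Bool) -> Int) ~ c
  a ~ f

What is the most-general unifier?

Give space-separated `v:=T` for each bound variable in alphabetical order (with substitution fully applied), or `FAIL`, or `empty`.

Answer: a:=f c:=((d -> Bool) -> Int) e:=(List f -> (((d -> Bool) -> Int) -> Int))

Derivation:
step 1: unify (List a -> (c -> Int)) ~ e  [subst: {-} | 2 pending]
  bind e := (List a -> (c -> Int))
step 2: unify ((d -> Bool) -> Int) ~ c  [subst: {e:=(List a -> (c -> Int))} | 1 pending]
  bind c := ((d -> Bool) -> Int)
step 3: unify a ~ f  [subst: {e:=(List a -> (c -> Int)), c:=((d -> Bool) -> Int)} | 0 pending]
  bind a := f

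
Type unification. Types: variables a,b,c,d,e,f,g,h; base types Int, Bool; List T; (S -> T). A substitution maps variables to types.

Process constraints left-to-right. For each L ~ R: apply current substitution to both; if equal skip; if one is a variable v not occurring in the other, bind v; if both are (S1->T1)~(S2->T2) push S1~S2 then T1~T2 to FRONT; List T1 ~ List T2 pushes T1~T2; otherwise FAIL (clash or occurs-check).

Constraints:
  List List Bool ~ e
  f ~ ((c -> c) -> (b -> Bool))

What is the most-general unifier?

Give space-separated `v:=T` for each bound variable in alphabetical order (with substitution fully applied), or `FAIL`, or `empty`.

step 1: unify List List Bool ~ e  [subst: {-} | 1 pending]
  bind e := List List Bool
step 2: unify f ~ ((c -> c) -> (b -> Bool))  [subst: {e:=List List Bool} | 0 pending]
  bind f := ((c -> c) -> (b -> Bool))

Answer: e:=List List Bool f:=((c -> c) -> (b -> Bool))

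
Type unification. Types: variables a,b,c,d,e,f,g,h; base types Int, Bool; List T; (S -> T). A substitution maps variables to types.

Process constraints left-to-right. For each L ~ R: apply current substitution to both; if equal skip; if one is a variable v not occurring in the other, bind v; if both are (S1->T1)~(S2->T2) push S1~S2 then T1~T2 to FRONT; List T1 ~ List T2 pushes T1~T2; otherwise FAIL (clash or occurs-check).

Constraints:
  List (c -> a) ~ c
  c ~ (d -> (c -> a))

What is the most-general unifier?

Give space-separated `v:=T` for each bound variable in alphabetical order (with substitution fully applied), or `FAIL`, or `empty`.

step 1: unify List (c -> a) ~ c  [subst: {-} | 1 pending]
  occurs-check fail

Answer: FAIL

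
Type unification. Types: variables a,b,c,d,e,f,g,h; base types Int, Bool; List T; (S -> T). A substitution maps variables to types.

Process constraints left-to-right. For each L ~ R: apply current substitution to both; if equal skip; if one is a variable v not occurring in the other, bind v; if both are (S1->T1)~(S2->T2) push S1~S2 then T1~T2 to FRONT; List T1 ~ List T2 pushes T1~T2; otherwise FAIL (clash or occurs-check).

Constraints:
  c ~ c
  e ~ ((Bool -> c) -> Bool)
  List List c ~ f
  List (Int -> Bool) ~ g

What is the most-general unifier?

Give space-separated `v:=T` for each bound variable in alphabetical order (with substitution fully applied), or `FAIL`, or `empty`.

Answer: e:=((Bool -> c) -> Bool) f:=List List c g:=List (Int -> Bool)

Derivation:
step 1: unify c ~ c  [subst: {-} | 3 pending]
  -> identical, skip
step 2: unify e ~ ((Bool -> c) -> Bool)  [subst: {-} | 2 pending]
  bind e := ((Bool -> c) -> Bool)
step 3: unify List List c ~ f  [subst: {e:=((Bool -> c) -> Bool)} | 1 pending]
  bind f := List List c
step 4: unify List (Int -> Bool) ~ g  [subst: {e:=((Bool -> c) -> Bool), f:=List List c} | 0 pending]
  bind g := List (Int -> Bool)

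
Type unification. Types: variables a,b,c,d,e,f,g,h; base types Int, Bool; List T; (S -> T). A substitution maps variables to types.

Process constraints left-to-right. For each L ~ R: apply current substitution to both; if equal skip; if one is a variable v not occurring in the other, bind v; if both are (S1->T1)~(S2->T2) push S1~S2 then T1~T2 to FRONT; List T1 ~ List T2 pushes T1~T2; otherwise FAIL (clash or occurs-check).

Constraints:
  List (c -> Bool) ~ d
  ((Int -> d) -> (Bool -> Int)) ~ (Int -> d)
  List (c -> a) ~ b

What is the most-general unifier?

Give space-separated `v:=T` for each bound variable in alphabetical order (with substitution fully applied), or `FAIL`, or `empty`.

Answer: FAIL

Derivation:
step 1: unify List (c -> Bool) ~ d  [subst: {-} | 2 pending]
  bind d := List (c -> Bool)
step 2: unify ((Int -> List (c -> Bool)) -> (Bool -> Int)) ~ (Int -> List (c -> Bool))  [subst: {d:=List (c -> Bool)} | 1 pending]
  -> decompose arrow: push (Int -> List (c -> Bool))~Int, (Bool -> Int)~List (c -> Bool)
step 3: unify (Int -> List (c -> Bool)) ~ Int  [subst: {d:=List (c -> Bool)} | 2 pending]
  clash: (Int -> List (c -> Bool)) vs Int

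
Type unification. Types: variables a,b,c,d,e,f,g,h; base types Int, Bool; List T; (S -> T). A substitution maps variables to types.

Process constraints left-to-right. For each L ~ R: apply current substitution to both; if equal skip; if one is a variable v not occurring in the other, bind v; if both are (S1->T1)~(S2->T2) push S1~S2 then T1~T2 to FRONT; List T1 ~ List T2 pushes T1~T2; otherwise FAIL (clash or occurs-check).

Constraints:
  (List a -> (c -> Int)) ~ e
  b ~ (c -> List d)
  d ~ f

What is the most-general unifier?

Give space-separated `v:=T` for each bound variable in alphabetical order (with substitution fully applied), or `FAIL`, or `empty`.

step 1: unify (List a -> (c -> Int)) ~ e  [subst: {-} | 2 pending]
  bind e := (List a -> (c -> Int))
step 2: unify b ~ (c -> List d)  [subst: {e:=(List a -> (c -> Int))} | 1 pending]
  bind b := (c -> List d)
step 3: unify d ~ f  [subst: {e:=(List a -> (c -> Int)), b:=(c -> List d)} | 0 pending]
  bind d := f

Answer: b:=(c -> List f) d:=f e:=(List a -> (c -> Int))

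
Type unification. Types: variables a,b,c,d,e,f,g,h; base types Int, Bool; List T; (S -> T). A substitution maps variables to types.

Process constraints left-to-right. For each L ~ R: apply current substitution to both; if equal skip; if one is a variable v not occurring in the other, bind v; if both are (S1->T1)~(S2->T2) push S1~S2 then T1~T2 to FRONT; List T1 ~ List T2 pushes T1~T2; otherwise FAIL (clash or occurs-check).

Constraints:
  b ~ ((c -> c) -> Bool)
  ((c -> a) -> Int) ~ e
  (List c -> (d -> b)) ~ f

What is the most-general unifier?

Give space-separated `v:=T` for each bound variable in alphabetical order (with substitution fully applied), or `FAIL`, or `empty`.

step 1: unify b ~ ((c -> c) -> Bool)  [subst: {-} | 2 pending]
  bind b := ((c -> c) -> Bool)
step 2: unify ((c -> a) -> Int) ~ e  [subst: {b:=((c -> c) -> Bool)} | 1 pending]
  bind e := ((c -> a) -> Int)
step 3: unify (List c -> (d -> ((c -> c) -> Bool))) ~ f  [subst: {b:=((c -> c) -> Bool), e:=((c -> a) -> Int)} | 0 pending]
  bind f := (List c -> (d -> ((c -> c) -> Bool)))

Answer: b:=((c -> c) -> Bool) e:=((c -> a) -> Int) f:=(List c -> (d -> ((c -> c) -> Bool)))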